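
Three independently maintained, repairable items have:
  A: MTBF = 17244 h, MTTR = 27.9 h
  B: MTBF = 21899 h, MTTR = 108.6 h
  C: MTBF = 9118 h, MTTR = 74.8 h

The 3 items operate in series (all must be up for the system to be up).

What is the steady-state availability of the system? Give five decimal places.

A(A) = MTBF/(MTBF+MTTR) = 17244/(17244+27.9) = 0.998385
A(B) = MTBF/(MTBF+MTTR) = 21899/(21899+108.6) = 0.995065
A(C) = MTBF/(MTBF+MTTR) = 9118/(9118+74.8) = 0.991863
Series availability: 0.998385 × 0.995065 × 0.991863 = 0.98537

0.98537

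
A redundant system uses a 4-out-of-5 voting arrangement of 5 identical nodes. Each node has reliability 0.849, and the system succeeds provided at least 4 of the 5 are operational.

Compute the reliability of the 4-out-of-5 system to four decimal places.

0.8334

R = Σ_{i=4}^{5} C(5,i) p^i (1−p)^{5−i} with p = 0.849
C(5,4)·0.849^4·0.151^1 = 0.392263
C(5,5)·0.849^5·0.151^0 = 0.441101
Sum = 0.8334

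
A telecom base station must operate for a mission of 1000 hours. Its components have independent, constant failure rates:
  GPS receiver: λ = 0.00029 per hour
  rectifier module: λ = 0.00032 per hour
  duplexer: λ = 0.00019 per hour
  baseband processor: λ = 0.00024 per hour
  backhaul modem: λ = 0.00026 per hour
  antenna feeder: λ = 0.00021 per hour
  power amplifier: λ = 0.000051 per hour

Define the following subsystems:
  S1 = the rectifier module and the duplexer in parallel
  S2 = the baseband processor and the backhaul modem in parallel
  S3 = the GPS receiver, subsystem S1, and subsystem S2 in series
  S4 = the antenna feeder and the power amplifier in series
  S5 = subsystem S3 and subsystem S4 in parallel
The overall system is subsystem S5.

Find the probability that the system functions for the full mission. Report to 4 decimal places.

0.9260

R(GPS receiver) = exp(−0.00029 × 1000) = 0.748264
R(rectifier module) = exp(−0.00032 × 1000) = 0.726149
R(duplexer) = exp(−0.00019 × 1000) = 0.826959
R(baseband processor) = exp(−0.00024 × 1000) = 0.786628
R(backhaul modem) = exp(−0.00026 × 1000) = 0.771052
R(antenna feeder) = exp(−0.00021 × 1000) = 0.810584
R(power amplifier) = exp(−0.000051 × 1000) = 0.950279
Parallel (rectifier module and duplexer): 1 − (1 − 0.726149)(1 − 0.826959) = 0.952613
Parallel (baseband processor and backhaul modem): 1 − (1 − 0.786628)(1 − 0.771052) = 0.951149
Series (GPS receiver, [0.952613], and [0.951149]): 0.748264 × 0.952613 × 0.951149 = 0.677985
Series (antenna feeder and power amplifier): 0.810584 × 0.950279 = 0.770281
Parallel ([0.677985] and [0.770281]): 1 − (1 − 0.677985)(1 − 0.770281) = 0.9260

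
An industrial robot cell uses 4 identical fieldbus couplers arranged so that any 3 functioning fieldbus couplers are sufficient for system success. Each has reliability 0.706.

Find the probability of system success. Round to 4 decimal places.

0.6623

R = Σ_{i=3}^{4} C(4,i) p^i (1−p)^{4−i} with p = 0.706
C(4,3)·0.706^3·0.294^1 = 0.413829
C(4,4)·0.706^4·0.294^0 = 0.248438
Sum = 0.6623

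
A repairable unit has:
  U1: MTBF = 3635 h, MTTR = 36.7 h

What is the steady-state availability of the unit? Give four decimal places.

A(U1) = MTBF/(MTBF+MTTR) = 3635/(3635+36.7) = 0.9900

0.9900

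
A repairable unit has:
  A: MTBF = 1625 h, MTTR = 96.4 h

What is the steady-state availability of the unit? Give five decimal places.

A(A) = MTBF/(MTBF+MTTR) = 1625/(1625+96.4) = 0.94400

0.94400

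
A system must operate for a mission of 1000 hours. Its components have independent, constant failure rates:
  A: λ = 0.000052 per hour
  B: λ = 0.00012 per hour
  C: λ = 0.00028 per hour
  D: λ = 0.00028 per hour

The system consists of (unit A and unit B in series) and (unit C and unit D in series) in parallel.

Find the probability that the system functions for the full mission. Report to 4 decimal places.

R(A) = exp(−0.000052 × 1000) = 0.949329
R(B) = exp(−0.00012 × 1000) = 0.886920
R(C) = exp(−0.00028 × 1000) = 0.755784
R(D) = exp(−0.00028 × 1000) = 0.755784
Series (A and B): 0.949329 × 0.886920 = 0.841979
Series (C and D): 0.755784 × 0.755784 = 0.571209
Parallel ([0.841979] and [0.571209]): 1 − (1 − 0.841979)(1 − 0.571209) = 0.9322

0.9322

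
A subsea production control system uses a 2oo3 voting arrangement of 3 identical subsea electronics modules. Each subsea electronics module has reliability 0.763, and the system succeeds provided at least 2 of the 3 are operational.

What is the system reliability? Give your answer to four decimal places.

R = Σ_{i=2}^{3} C(3,i) p^i (1−p)^{3−i} with p = 0.763
C(3,2)·0.763^2·0.237^1 = 0.413922
C(3,3)·0.763^3·0.237^0 = 0.444195
Sum = 0.8581

0.8581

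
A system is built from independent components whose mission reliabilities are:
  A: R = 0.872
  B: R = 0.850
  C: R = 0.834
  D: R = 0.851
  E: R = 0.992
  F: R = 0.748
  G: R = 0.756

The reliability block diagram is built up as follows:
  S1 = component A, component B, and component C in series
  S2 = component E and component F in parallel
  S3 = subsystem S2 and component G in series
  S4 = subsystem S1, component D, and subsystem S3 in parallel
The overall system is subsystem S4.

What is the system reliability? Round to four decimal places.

Series (A, B, and C): 0.872000 × 0.850000 × 0.834000 = 0.618161
Parallel (E and F): 1 − (1 − 0.992000)(1 − 0.748000) = 0.997984
Series ([0.997984] and G): 0.997984 × 0.756000 = 0.754476
Parallel ([0.618161], D, and [0.754476]): 1 − (1 − 0.618161)(1 − 0.851000)(1 − 0.754476) = 0.9860

0.9860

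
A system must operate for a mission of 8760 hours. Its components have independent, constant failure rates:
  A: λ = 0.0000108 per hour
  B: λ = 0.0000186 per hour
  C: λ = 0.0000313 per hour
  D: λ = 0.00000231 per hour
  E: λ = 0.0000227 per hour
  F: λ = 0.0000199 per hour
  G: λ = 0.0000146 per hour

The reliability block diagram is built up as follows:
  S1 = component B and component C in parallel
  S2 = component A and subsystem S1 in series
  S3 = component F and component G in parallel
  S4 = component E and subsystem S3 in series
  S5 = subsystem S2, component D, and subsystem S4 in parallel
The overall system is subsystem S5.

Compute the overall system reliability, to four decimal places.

R(A) = exp(−0.0000108 × 8760) = 0.909729
R(B) = exp(−0.0000186 × 8760) = 0.849646
R(C) = exp(−0.0000313 × 8760) = 0.760189
R(D) = exp(−0.00000231 × 8760) = 0.979968
R(E) = exp(−0.0000227 × 8760) = 0.819671
R(F) = exp(−0.0000199 × 8760) = 0.840025
R(G) = exp(−0.0000146 × 8760) = 0.879945
Parallel (B and C): 1 − (1 − 0.849646)(1 − 0.760189) = 0.963943
Series (A and [0.963943]): 0.909729 × 0.963943 = 0.876927
Parallel (F and G): 1 − (1 − 0.840025)(1 − 0.879945) = 0.980794
Series (E and [0.980794]): 0.819671 × 0.980794 = 0.803928
Parallel ([0.876927], D, and [0.803928]): 1 − (1 − 0.876927)(1 − 0.979968)(1 − 0.803928) = 0.9995

0.9995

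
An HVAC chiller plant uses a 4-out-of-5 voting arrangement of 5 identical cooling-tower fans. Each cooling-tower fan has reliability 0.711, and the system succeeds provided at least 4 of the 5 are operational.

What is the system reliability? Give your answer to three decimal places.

R = Σ_{i=4}^{5} C(5,i) p^i (1−p)^{5−i} with p = 0.711
C(5,4)·0.711^4·0.289^1 = 0.36927
C(5,5)·0.711^5·0.289^0 = 0.18170
Sum = 0.551

0.551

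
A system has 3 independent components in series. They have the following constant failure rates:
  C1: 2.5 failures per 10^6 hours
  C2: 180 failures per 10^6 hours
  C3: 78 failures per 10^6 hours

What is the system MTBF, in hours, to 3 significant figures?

3840

Series of exponential components: λ_sys = Σ λ_i
λ_sys = 0.0000025 + 0.00018 + 0.000078 = 2.6050e-04 /h
MTBF = 1 / λ_sys = 3840 h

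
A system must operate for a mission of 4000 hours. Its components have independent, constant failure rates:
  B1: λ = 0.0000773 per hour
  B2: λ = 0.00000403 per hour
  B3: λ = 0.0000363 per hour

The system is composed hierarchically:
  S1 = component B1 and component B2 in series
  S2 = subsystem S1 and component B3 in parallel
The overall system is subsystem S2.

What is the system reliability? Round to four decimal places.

R(B1) = exp(−0.0000773 × 4000) = 0.734034
R(B2) = exp(−0.00000403 × 4000) = 0.984009
R(B3) = exp(−0.0000363 × 4000) = 0.864849
Series (B1 and B2): 0.734034 × 0.984009 = 0.722296
Parallel ([0.722296] and B3): 1 − (1 − 0.722296)(1 − 0.864849) = 0.9625

0.9625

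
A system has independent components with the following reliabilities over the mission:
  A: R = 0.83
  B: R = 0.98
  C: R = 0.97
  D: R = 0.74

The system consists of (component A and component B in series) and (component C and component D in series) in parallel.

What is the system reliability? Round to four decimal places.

Series (A and B): 0.830000 × 0.980000 = 0.813400
Series (C and D): 0.970000 × 0.740000 = 0.717800
Parallel ([0.813400] and [0.717800]): 1 − (1 − 0.813400)(1 − 0.717800) = 0.9473

0.9473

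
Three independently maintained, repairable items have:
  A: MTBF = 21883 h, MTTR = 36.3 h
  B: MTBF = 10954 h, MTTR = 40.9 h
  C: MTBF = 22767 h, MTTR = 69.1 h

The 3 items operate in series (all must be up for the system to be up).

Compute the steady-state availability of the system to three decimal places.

0.992

A(A) = MTBF/(MTBF+MTTR) = 21883/(21883+36.3) = 0.998344
A(B) = MTBF/(MTBF+MTTR) = 10954/(10954+40.9) = 0.996280
A(C) = MTBF/(MTBF+MTTR) = 22767/(22767+69.1) = 0.996974
Series availability: 0.998344 × 0.996280 × 0.996974 = 0.992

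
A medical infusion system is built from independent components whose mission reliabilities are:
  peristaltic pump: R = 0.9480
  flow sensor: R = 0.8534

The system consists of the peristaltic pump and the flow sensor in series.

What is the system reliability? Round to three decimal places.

Series (peristaltic pump and flow sensor): 0.94800 × 0.85340 = 0.809

0.809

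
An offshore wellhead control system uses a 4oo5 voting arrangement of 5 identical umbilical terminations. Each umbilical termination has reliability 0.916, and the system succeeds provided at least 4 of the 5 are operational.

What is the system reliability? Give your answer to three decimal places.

0.941

R = Σ_{i=4}^{5} C(5,i) p^i (1−p)^{5−i} with p = 0.916
C(5,4)·0.916^4·0.084^1 = 0.29569
C(5,5)·0.916^5·0.084^0 = 0.64488
Sum = 0.941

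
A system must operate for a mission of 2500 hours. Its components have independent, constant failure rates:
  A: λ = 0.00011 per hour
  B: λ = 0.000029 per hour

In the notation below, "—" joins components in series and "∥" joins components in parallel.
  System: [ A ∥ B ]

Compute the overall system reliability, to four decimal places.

0.9832

R(A) = exp(−0.00011 × 2500) = 0.759572
R(B) = exp(−0.000029 × 2500) = 0.930066
Parallel (A and B): 1 − (1 − 0.759572)(1 − 0.930066) = 0.9832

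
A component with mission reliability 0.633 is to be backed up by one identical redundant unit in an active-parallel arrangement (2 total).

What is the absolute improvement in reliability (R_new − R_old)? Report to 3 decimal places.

0.232

R_before = 0.633
R_after = 1 − (1 − 0.633)^2 = 0.865
ΔR = 0.865 − 0.633 = 0.232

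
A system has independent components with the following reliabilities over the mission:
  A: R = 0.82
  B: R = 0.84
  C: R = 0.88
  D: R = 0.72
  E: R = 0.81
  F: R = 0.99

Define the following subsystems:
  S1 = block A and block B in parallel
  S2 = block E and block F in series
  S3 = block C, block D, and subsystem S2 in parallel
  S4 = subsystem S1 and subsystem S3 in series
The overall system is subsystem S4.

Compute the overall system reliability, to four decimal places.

0.9647

Parallel (A and B): 1 − (1 − 0.820000)(1 − 0.840000) = 0.971200
Series (E and F): 0.810000 × 0.990000 = 0.801900
Parallel (C, D, and [0.801900]): 1 − (1 − 0.880000)(1 − 0.720000)(1 − 0.801900) = 0.993344
Series ([0.971200] and [0.993344]): 0.971200 × 0.993344 = 0.9647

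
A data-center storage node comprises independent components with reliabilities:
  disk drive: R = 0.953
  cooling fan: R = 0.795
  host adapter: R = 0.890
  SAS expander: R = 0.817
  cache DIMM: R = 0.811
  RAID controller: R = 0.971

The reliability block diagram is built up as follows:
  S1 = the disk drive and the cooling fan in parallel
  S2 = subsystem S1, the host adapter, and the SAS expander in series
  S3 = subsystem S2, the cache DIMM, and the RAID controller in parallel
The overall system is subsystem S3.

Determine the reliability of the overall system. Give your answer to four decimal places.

Parallel (disk drive and cooling fan): 1 − (1 − 0.953000)(1 − 0.795000) = 0.990365
Series ([0.990365], host adapter, and SAS expander): 0.990365 × 0.890000 × 0.817000 = 0.720124
Parallel ([0.720124], cache DIMM, and RAID controller): 1 − (1 − 0.720124)(1 − 0.811000)(1 − 0.971000) = 0.9985

0.9985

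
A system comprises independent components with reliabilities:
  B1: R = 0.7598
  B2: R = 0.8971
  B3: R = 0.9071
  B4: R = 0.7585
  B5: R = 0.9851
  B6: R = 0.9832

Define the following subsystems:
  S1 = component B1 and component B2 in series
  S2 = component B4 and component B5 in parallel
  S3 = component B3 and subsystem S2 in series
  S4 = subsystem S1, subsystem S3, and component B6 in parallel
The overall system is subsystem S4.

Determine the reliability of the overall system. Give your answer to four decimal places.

Series (B1 and B2): 0.759800 × 0.897100 = 0.681617
Parallel (B4 and B5): 1 − (1 − 0.758500)(1 − 0.985100) = 0.996402
Series (B3 and [0.996402]): 0.907100 × 0.996402 = 0.903836
Parallel ([0.681617], [0.903836], and B6): 1 − (1 − 0.681617)(1 − 0.903836)(1 − 0.983200) = 0.9995

0.9995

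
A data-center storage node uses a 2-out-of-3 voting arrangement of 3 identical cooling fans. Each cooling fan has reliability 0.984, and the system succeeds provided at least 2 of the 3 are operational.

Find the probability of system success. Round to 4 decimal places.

R = Σ_{i=2}^{3} C(3,i) p^i (1−p)^{3−i} with p = 0.984
C(3,2)·0.984^2·0.016^1 = 0.046476
C(3,3)·0.984^3·0.016^0 = 0.952764
Sum = 0.9992

0.9992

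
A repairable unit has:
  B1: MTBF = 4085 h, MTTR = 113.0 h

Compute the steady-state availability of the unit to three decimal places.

0.973

A(B1) = MTBF/(MTBF+MTTR) = 4085/(4085+113.0) = 0.973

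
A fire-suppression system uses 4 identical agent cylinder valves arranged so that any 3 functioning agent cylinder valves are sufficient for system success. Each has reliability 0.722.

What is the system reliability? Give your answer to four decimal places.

R = Σ_{i=3}^{4} C(4,i) p^i (1−p)^{4−i} with p = 0.722
C(4,3)·0.722^3·0.278^1 = 0.418520
C(4,4)·0.722^4·0.278^0 = 0.271737
Sum = 0.6903

0.6903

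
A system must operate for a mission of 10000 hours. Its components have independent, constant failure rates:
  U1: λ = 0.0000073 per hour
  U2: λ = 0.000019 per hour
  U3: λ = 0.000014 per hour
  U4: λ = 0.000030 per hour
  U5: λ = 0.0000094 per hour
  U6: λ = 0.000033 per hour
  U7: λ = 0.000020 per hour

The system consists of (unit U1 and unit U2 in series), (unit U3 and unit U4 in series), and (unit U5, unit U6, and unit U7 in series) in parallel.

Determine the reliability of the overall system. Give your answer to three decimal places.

R(U1) = exp(−0.0000073 × 10000) = 0.92960
R(U2) = exp(−0.000019 × 10000) = 0.82696
R(U3) = exp(−0.000014 × 10000) = 0.86936
R(U4) = exp(−0.000030 × 10000) = 0.74082
R(U5) = exp(−0.0000094 × 10000) = 0.91028
R(U6) = exp(−0.000033 × 10000) = 0.71892
R(U7) = exp(−0.000020 × 10000) = 0.81873
Series (U1 and U2): 0.92960 × 0.82696 = 0.76874
Series (U3 and U4): 0.86936 × 0.74082 = 0.64404
Series (U5, U6, and U7): 0.91028 × 0.71892 × 0.81873 = 0.53579
Parallel ([0.76874], [0.64404], and [0.53579]): 1 − (1 − 0.76874)(1 − 0.64404)(1 − 0.53579) = 0.962

0.962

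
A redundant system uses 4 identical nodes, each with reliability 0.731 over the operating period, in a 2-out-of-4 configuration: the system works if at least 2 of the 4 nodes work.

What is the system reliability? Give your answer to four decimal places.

0.9378

R = Σ_{i=2}^{4} C(4,i) p^i (1−p)^{4−i} with p = 0.731
C(4,2)·0.731^2·0.269^2 = 0.232001
C(4,3)·0.731^3·0.269^1 = 0.420305
C(4,4)·0.731^4·0.269^0 = 0.285542
Sum = 0.9378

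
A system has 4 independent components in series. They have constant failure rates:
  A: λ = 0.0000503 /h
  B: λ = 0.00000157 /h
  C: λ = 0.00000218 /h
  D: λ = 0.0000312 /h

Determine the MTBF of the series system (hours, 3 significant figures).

Series of exponential components: λ_sys = Σ λ_i
λ_sys = 0.0000503 + 0.00000157 + 0.00000218 + 0.0000312 = 8.5250e-05 /h
MTBF = 1 / λ_sys = 11700 h

11700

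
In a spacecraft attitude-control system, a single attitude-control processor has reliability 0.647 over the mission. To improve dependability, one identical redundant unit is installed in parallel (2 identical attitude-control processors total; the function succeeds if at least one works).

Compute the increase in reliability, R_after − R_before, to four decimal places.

0.2284

R_before = 0.647
R_after = 1 − (1 − 0.647)^2 = 0.8754
ΔR = 0.8754 − 0.647 = 0.2284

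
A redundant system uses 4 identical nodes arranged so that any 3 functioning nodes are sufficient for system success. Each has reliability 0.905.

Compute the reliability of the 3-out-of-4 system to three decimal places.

R = Σ_{i=3}^{4} C(4,i) p^i (1−p)^{4−i} with p = 0.905
C(4,3)·0.905^3·0.095^1 = 0.28166
C(4,4)·0.905^4·0.095^0 = 0.67080
Sum = 0.952

0.952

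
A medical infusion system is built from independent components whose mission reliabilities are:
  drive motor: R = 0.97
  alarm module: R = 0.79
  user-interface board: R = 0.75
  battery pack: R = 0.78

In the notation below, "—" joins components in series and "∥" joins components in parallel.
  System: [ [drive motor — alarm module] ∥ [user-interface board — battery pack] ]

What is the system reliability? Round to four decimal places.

Series (drive motor and alarm module): 0.970000 × 0.790000 = 0.766300
Series (user-interface board and battery pack): 0.750000 × 0.780000 = 0.585000
Parallel ([0.766300] and [0.585000]): 1 − (1 − 0.766300)(1 − 0.585000) = 0.9030

0.9030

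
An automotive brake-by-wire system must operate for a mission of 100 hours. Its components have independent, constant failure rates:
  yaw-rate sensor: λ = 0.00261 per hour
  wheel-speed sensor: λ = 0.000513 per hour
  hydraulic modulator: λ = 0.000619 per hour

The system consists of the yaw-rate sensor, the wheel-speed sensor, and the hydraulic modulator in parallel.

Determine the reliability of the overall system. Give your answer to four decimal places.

0.9993

R(yaw-rate sensor) = exp(−0.00261 × 100) = 0.770281
R(wheel-speed sensor) = exp(−0.000513 × 100) = 0.949994
R(hydraulic modulator) = exp(−0.000619 × 100) = 0.939977
Parallel (yaw-rate sensor, wheel-speed sensor, and hydraulic modulator): 1 − (1 − 0.770281)(1 − 0.949994)(1 − 0.939977) = 0.9993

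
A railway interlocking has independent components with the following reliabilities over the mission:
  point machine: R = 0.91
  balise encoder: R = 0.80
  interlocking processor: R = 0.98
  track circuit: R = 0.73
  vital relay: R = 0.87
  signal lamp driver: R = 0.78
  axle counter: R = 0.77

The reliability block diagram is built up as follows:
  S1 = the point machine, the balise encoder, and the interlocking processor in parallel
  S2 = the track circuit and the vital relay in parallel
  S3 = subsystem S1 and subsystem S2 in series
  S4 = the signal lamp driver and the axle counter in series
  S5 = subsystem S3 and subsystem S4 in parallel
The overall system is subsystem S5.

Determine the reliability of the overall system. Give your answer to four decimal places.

0.9858

Parallel (point machine, balise encoder, and interlocking processor): 1 − (1 − 0.910000)(1 − 0.800000)(1 − 0.980000) = 0.999640
Parallel (track circuit and vital relay): 1 − (1 − 0.730000)(1 − 0.870000) = 0.964900
Series ([0.999640] and [0.964900]): 0.999640 × 0.964900 = 0.964553
Series (signal lamp driver and axle counter): 0.780000 × 0.770000 = 0.600600
Parallel ([0.964553] and [0.600600]): 1 − (1 − 0.964553)(1 − 0.600600) = 0.9858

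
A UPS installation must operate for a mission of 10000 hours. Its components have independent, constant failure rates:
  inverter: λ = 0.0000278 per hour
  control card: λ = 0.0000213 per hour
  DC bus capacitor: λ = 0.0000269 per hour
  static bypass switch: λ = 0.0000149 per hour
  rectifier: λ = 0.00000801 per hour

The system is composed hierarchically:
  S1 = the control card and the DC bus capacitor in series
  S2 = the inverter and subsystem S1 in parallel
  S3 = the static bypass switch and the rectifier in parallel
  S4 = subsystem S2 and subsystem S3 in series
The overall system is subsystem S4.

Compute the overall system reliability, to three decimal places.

0.898

R(inverter) = exp(−0.0000278 × 10000) = 0.75730
R(control card) = exp(−0.0000213 × 10000) = 0.80816
R(DC bus capacitor) = exp(−0.0000269 × 10000) = 0.76414
R(static bypass switch) = exp(−0.0000149 × 10000) = 0.86157
R(rectifier) = exp(−0.00000801 × 10000) = 0.92302
Series (control card and DC bus capacitor): 0.80816 × 0.76414 = 0.61755
Parallel (inverter and [0.61755]): 1 − (1 − 0.75730)(1 − 0.61755) = 0.90718
Parallel (static bypass switch and rectifier): 1 − (1 − 0.86157)(1 − 0.92302) = 0.98934
Series ([0.90718] and [0.98934]): 0.90718 × 0.98934 = 0.898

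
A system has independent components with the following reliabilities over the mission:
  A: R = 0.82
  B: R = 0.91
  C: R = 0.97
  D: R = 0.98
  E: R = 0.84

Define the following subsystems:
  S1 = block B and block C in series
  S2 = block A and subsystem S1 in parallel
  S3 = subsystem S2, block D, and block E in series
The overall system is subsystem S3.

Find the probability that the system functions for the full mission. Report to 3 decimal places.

Series (B and C): 0.91000 × 0.97000 = 0.88270
Parallel (A and [0.88270]): 1 − (1 − 0.82000)(1 − 0.88270) = 0.97889
Series ([0.97889], D, and E): 0.97889 × 0.98000 × 0.84000 = 0.806

0.806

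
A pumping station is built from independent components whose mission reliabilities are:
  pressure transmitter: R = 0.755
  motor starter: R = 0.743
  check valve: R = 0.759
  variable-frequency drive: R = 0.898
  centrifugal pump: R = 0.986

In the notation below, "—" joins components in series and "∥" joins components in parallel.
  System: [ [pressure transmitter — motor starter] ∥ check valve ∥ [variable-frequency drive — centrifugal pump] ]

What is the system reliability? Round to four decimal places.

0.9879

Series (pressure transmitter and motor starter): 0.755000 × 0.743000 = 0.560965
Series (variable-frequency drive and centrifugal pump): 0.898000 × 0.986000 = 0.885428
Parallel ([0.560965], check valve, and [0.885428]): 1 − (1 − 0.560965)(1 − 0.759000)(1 − 0.885428) = 0.9879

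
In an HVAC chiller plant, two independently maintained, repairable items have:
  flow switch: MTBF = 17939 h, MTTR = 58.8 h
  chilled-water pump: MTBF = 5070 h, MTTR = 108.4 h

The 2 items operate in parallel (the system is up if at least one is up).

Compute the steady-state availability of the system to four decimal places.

0.9999

A(flow switch) = MTBF/(MTBF+MTTR) = 17939/(17939+58.8) = 0.996733
A(chilled-water pump) = MTBF/(MTBF+MTTR) = 5070/(5070+108.4) = 0.979067
Parallel availability: 1 − (1 − 0.996733)(1 − 0.979067) = 0.9999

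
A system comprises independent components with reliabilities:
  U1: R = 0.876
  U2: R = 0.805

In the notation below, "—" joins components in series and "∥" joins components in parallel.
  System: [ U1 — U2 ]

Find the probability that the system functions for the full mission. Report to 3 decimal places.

Series (U1 and U2): 0.87600 × 0.80500 = 0.705

0.705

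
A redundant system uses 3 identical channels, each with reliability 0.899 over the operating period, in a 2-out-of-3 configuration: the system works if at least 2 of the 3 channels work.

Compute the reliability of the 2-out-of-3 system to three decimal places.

R = Σ_{i=2}^{3} C(3,i) p^i (1−p)^{3−i} with p = 0.899
C(3,2)·0.899^2·0.101^1 = 0.24488
C(3,3)·0.899^3·0.101^0 = 0.72657
Sum = 0.971

0.971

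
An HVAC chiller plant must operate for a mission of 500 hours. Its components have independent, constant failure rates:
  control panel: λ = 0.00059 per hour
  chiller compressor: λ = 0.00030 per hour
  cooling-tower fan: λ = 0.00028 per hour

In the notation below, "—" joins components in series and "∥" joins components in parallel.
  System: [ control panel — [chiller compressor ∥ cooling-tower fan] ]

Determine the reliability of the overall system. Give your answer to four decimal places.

0.7310

R(control panel) = exp(−0.00059 × 500) = 0.744532
R(chiller compressor) = exp(−0.00030 × 500) = 0.860708
R(cooling-tower fan) = exp(−0.00028 × 500) = 0.869358
Parallel (chiller compressor and cooling-tower fan): 1 − (1 − 0.860708)(1 − 0.869358) = 0.981803
Series (control panel and [0.981803]): 0.744532 × 0.981803 = 0.7310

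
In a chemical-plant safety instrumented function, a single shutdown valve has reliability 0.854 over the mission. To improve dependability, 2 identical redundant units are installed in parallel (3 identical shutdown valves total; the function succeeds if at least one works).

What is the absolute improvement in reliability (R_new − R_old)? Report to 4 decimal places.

0.1429

R_before = 0.854
R_after = 1 − (1 − 0.854)^3 = 0.9969
ΔR = 0.9969 − 0.854 = 0.1429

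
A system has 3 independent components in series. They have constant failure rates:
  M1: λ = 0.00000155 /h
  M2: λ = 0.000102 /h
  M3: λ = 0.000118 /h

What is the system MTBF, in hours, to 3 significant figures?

4510

Series of exponential components: λ_sys = Σ λ_i
λ_sys = 0.00000155 + 0.000102 + 0.000118 = 2.2155e-04 /h
MTBF = 1 / λ_sys = 4510 h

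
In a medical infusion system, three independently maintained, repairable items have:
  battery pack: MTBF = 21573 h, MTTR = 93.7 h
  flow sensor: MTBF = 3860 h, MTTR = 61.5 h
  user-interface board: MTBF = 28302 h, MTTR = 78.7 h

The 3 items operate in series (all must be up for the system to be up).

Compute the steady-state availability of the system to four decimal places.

0.9773

A(battery pack) = MTBF/(MTBF+MTTR) = 21573/(21573+93.7) = 0.995675
A(flow sensor) = MTBF/(MTBF+MTTR) = 3860/(3860+61.5) = 0.984317
A(user-interface board) = MTBF/(MTBF+MTTR) = 28302/(28302+78.7) = 0.997227
Series availability: 0.995675 × 0.984317 × 0.997227 = 0.9773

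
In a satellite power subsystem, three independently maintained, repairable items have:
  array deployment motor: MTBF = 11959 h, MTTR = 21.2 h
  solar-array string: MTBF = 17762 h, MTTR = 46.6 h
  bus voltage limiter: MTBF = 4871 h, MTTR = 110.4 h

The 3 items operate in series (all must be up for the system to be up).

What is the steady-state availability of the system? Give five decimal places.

A(array deployment motor) = MTBF/(MTBF+MTTR) = 11959/(11959+21.2) = 0.998230
A(solar-array string) = MTBF/(MTBF+MTTR) = 17762/(17762+46.6) = 0.997383
A(bus voltage limiter) = MTBF/(MTBF+MTTR) = 4871/(4871+110.4) = 0.977838
Series availability: 0.998230 × 0.997383 × 0.977838 = 0.97355

0.97355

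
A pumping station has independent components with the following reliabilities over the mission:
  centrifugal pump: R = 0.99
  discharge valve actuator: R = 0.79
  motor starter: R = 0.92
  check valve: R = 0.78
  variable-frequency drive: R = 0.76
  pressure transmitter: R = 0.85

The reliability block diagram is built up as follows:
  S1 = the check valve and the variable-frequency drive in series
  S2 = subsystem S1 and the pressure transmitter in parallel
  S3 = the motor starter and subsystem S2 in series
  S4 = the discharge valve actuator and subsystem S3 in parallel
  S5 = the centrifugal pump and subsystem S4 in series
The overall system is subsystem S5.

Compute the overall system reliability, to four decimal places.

Series (check valve and variable-frequency drive): 0.780000 × 0.760000 = 0.592800
Parallel ([0.592800] and pressure transmitter): 1 − (1 − 0.592800)(1 − 0.850000) = 0.938920
Series (motor starter and [0.938920]): 0.920000 × 0.938920 = 0.863806
Parallel (discharge valve actuator and [0.863806]): 1 − (1 − 0.790000)(1 − 0.863806) = 0.971399
Series (centrifugal pump and [0.971399]): 0.990000 × 0.971399 = 0.9617

0.9617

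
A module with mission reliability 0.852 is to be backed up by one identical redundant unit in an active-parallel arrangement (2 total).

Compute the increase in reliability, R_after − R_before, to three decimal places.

0.126

R_before = 0.852
R_after = 1 − (1 − 0.852)^2 = 0.978
ΔR = 0.978 − 0.852 = 0.126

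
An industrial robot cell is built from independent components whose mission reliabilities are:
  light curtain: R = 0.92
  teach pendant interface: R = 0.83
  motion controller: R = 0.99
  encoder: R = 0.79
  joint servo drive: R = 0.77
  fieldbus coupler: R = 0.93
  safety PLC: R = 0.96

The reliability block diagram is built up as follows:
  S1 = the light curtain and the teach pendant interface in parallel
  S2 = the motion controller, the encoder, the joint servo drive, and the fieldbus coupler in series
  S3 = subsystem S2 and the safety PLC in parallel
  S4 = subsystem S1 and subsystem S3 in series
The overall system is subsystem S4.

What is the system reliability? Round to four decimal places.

0.9690

Parallel (light curtain and teach pendant interface): 1 − (1 − 0.920000)(1 − 0.830000) = 0.986400
Series (motion controller, encoder, joint servo drive, and fieldbus coupler): 0.990000 × 0.790000 × 0.770000 × 0.930000 = 0.560062
Parallel ([0.560062] and safety PLC): 1 − (1 − 0.560062)(1 − 0.960000) = 0.982402
Series ([0.986400] and [0.982402]): 0.986400 × 0.982402 = 0.9690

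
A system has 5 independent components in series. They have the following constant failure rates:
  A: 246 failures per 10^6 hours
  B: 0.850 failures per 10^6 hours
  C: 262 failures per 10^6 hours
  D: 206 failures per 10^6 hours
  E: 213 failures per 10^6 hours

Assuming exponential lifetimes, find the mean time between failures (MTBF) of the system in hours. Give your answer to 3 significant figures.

Series of exponential components: λ_sys = Σ λ_i
λ_sys = 0.000246 + 0.000000850 + 0.000262 + 0.000206 + 0.000213 = 9.2785e-04 /h
MTBF = 1 / λ_sys = 1080 h

1080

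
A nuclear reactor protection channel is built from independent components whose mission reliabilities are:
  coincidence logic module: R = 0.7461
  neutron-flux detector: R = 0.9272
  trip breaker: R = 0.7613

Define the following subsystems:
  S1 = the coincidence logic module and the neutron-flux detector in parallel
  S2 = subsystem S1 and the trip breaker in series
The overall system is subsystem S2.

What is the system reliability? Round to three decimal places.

0.747

Parallel (coincidence logic module and neutron-flux detector): 1 − (1 − 0.74610)(1 − 0.92720) = 0.98152
Series ([0.98152] and trip breaker): 0.98152 × 0.76130 = 0.747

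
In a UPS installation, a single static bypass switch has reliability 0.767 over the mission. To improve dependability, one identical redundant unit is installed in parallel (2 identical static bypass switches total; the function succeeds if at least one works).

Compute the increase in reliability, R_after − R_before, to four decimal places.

R_before = 0.767
R_after = 1 − (1 − 0.767)^2 = 0.9457
ΔR = 0.9457 − 0.767 = 0.1787

0.1787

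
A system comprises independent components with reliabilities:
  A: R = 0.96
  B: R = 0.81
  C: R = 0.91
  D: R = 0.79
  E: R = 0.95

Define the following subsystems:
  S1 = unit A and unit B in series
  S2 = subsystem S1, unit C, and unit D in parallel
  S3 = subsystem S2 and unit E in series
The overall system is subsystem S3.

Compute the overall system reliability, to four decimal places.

0.9460

Series (A and B): 0.960000 × 0.810000 = 0.777600
Parallel ([0.777600], C, and D): 1 − (1 − 0.777600)(1 − 0.910000)(1 − 0.790000) = 0.995797
Series ([0.995797] and E): 0.995797 × 0.950000 = 0.9460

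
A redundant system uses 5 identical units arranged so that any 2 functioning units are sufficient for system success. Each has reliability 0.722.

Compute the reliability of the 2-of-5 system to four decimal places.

R = Σ_{i=2}^{5} C(5,i) p^i (1−p)^{5−i} with p = 0.722
C(5,2)·0.722^2·0.278^3 = 0.111998
C(5,3)·0.722^3·0.278^2 = 0.290872
C(5,4)·0.722^4·0.278^1 = 0.377714
C(5,5)·0.722^5·0.278^0 = 0.196194
Sum = 0.9768

0.9768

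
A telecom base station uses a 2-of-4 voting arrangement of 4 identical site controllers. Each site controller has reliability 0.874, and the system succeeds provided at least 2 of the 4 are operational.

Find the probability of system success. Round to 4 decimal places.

0.9928

R = Σ_{i=2}^{4} C(4,i) p^i (1−p)^{4−i} with p = 0.874
C(4,2)·0.874^2·0.126^2 = 0.072764
C(4,3)·0.874^3·0.126^1 = 0.336484
C(4,4)·0.874^4·0.126^0 = 0.583507
Sum = 0.9928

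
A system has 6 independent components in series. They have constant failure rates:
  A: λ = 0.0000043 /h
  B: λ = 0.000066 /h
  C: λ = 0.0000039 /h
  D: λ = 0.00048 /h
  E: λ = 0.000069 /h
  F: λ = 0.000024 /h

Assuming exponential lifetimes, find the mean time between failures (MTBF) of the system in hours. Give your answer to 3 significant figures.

1550

Series of exponential components: λ_sys = Σ λ_i
λ_sys = 0.0000043 + 0.000066 + 0.0000039 + 0.00048 + 0.000069 + 0.000024 = 6.4720e-04 /h
MTBF = 1 / λ_sys = 1550 h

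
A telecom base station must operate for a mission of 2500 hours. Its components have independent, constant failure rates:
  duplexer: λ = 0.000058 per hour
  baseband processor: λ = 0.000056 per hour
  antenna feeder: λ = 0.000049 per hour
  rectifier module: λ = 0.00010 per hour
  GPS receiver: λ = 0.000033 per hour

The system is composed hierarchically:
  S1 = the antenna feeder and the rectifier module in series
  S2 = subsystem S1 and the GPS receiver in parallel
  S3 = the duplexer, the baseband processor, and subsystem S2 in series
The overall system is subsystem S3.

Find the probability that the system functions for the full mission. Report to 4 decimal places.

R(duplexer) = exp(−0.000058 × 2500) = 0.865022
R(baseband processor) = exp(−0.000056 × 2500) = 0.869358
R(antenna feeder) = exp(−0.000049 × 2500) = 0.884706
R(rectifier module) = exp(−0.00010 × 2500) = 0.778801
R(GPS receiver) = exp(−0.000033 × 2500) = 0.920811
Series (antenna feeder and rectifier module): 0.884706 × 0.778801 = 0.689010
Parallel ([0.689010] and GPS receiver): 1 − (1 − 0.689010)(1 − 0.920811) = 0.975373
Series (duplexer, baseband processor, and [0.975373]): 0.865022 × 0.869358 × 0.975373 = 0.7335

0.7335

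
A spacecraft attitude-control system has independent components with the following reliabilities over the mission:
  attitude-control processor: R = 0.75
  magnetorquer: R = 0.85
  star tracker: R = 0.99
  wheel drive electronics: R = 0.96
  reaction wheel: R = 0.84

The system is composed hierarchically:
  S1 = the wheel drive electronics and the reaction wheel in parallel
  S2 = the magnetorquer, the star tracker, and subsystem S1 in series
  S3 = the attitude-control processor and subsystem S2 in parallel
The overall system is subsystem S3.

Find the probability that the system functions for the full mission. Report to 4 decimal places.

0.9590

Parallel (wheel drive electronics and reaction wheel): 1 − (1 − 0.960000)(1 − 0.840000) = 0.993600
Series (magnetorquer, star tracker, and [0.993600]): 0.850000 × 0.990000 × 0.993600 = 0.836114
Parallel (attitude-control processor and [0.836114]): 1 − (1 − 0.750000)(1 − 0.836114) = 0.9590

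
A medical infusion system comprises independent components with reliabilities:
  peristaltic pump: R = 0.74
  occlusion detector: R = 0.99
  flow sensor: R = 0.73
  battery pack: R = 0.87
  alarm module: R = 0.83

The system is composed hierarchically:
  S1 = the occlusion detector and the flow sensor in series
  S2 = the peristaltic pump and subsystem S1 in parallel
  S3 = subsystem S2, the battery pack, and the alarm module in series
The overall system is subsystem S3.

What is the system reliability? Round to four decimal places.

Series (occlusion detector and flow sensor): 0.990000 × 0.730000 = 0.722700
Parallel (peristaltic pump and [0.722700]): 1 − (1 − 0.740000)(1 − 0.722700) = 0.927902
Series ([0.927902], battery pack, and alarm module): 0.927902 × 0.870000 × 0.830000 = 0.6700

0.6700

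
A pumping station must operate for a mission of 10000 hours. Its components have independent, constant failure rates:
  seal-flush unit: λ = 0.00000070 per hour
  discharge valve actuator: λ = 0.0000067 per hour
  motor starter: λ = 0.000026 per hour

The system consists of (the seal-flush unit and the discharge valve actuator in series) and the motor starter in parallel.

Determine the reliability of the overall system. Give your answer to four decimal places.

R(seal-flush unit) = exp(−0.00000070 × 10000) = 0.993024
R(discharge valve actuator) = exp(−0.0000067 × 10000) = 0.935195
R(motor starter) = exp(−0.000026 × 10000) = 0.771052
Series (seal-flush unit and discharge valve actuator): 0.993024 × 0.935195 = 0.928671
Parallel ([0.928671] and motor starter): 1 − (1 − 0.928671)(1 − 0.771052) = 0.9837

0.9837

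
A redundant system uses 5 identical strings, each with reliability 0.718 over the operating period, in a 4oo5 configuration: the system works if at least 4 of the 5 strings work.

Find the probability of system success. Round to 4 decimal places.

0.5655

R = Σ_{i=4}^{5} C(5,i) p^i (1−p)^{5−i} with p = 0.718
C(5,4)·0.718^4·0.282^1 = 0.374729
C(5,5)·0.718^5·0.282^0 = 0.190819
Sum = 0.5655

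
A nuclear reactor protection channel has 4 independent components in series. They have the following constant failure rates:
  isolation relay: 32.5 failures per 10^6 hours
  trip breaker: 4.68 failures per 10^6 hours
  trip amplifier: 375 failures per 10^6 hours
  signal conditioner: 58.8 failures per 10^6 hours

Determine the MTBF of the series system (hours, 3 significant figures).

2120

Series of exponential components: λ_sys = Σ λ_i
λ_sys = 0.0000325 + 0.00000468 + 0.000375 + 0.0000588 = 4.7098e-04 /h
MTBF = 1 / λ_sys = 2120 h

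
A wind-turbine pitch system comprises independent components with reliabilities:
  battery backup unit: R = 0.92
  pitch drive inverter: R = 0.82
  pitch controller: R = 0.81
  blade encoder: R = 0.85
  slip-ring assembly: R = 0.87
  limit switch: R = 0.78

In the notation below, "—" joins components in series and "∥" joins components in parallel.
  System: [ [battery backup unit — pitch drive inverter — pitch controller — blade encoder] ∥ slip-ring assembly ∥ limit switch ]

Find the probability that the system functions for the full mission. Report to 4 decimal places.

Series (battery backup unit, pitch drive inverter, pitch controller, and blade encoder): 0.920000 × 0.820000 × 0.810000 × 0.850000 = 0.519404
Parallel ([0.519404], slip-ring assembly, and limit switch): 1 − (1 − 0.519404)(1 − 0.870000)(1 − 0.780000) = 0.9863

0.9863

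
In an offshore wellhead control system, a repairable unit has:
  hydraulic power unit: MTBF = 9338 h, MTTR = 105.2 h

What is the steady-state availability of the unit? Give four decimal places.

0.9889

A(hydraulic power unit) = MTBF/(MTBF+MTTR) = 9338/(9338+105.2) = 0.9889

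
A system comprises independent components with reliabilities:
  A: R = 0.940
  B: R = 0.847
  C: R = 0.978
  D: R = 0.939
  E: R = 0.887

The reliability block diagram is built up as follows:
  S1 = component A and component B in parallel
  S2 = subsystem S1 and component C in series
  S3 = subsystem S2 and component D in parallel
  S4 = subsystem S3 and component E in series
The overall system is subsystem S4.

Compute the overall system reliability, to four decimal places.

Parallel (A and B): 1 − (1 − 0.940000)(1 − 0.847000) = 0.990820
Series ([0.990820] and C): 0.990820 × 0.978000 = 0.969022
Parallel ([0.969022] and D): 1 − (1 − 0.969022)(1 − 0.939000) = 0.998110
Series ([0.998110] and E): 0.998110 × 0.887000 = 0.8853

0.8853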